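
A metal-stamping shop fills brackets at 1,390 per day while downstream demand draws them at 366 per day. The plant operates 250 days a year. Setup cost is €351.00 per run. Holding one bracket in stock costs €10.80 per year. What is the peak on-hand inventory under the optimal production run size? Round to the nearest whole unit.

Annual demand D = 366 × 250 = 91,500.
Production build-up factor (1 − d/p) = 1 − 366/1,390 = 0.7367.
Q* = √(2DS / (H(1 − d/p))) = √(2 × 91,500 × 351 / (10.8 × 0.7367)).
= √(64,233,000 / 7.9563) ≈ 2841.349.
Maximum inventory = Q*(1 − d/p) = 2841.349 × 0.7367 ≈ 2093.196.

I_max ≈ 2,093 brackets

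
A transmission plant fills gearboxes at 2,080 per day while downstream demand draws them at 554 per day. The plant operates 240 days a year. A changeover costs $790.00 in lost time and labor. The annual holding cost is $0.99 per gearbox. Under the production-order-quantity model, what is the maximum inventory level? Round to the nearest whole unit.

I_max ≈ 12,477 gearboxes

Annual demand D = 554 × 240 = 132,960.
Production build-up factor (1 − d/p) = 1 − 554/2,080 = 0.7337.
Q* = √(2DS / (H(1 − d/p))) = √(2 × 132,960 × 790 / (0.99 × 0.7337)).
= √(210,076,800 / 0.7263) ≈ 17006.927.
Maximum inventory = Q*(1 − d/p) = 17006.927 × 0.7337 ≈ 12477.197.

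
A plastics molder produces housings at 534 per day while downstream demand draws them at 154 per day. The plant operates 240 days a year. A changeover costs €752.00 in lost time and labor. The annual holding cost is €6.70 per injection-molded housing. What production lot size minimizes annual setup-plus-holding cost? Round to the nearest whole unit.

Annual demand D = 154 × 240 = 36,960.
Production build-up factor (1 − d/p) = 1 − 154/534 = 0.7116.
Q* = √(2DS / (H(1 − d/p))) = √(2 × 36,960 × 752 / (6.7 × 0.7116)).
= √(55,587,840 / 4.7678) ≈ 3414.533.

Q* ≈ 3,415 housings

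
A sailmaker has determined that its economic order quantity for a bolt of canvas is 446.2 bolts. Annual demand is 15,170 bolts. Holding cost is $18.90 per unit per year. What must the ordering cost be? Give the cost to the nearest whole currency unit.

Invert the EOQ relation Q*² = 2DS/H.
From Q* = √(2DS/H): S = Q*²H / (2D) = 446.2² × 18.9 / (2 × 15,170) = 124.0239.

S ≈ $124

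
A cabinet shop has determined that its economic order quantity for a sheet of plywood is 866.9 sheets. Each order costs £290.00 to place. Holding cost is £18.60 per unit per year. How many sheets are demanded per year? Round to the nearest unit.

The basic EOQ model gives Q* = √(2DS/H); rearrange for the unknown.
From Q* = √(2DS/H): D = Q*²H / (2S) = 866.9² × 18.6 / (2 × 290) = 24100.328.

D ≈ 24,100 sheets per year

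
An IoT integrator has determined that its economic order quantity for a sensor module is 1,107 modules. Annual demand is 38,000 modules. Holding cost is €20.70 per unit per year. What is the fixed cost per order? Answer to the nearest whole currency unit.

S ≈ €334

The basic EOQ model gives Q* = √(2DS/H); rearrange for the unknown.
From Q* = √(2DS/H): S = Q*²H / (2D) = 1,107² × 20.7 / (2 × 38,000) = 333.7736.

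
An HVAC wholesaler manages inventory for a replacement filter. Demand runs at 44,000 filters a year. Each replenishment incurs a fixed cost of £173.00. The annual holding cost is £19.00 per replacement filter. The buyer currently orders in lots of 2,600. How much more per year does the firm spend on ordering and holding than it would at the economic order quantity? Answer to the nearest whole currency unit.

EOQ = √(2DS/H) = √(2 × 44,000 × 173 / 19) ≈ 895.13.
Cost at Q* = (D/Q*)S + (Q*/2)H = √(2DSH) ≈ £17,007.53.
Cost at Q = 2,600: (44,000/2,600)×173 + (2,600/2)×19 = £2,927.69 + £24,700.00 = £27,627.69.
Excess = £27,627.69 − £17,007.53 = £10,620.16.

Extra cost ≈ £10,620 per year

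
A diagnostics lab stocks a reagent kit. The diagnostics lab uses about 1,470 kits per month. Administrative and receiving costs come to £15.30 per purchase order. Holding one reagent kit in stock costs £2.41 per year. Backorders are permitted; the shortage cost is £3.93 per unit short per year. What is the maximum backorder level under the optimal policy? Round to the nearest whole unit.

S* ≈ 228 kits

Annual demand D = 1,470 × 12 = 17,640.
With planned backorders, Q* = √(2DS/H) · √((H+B)/B).
√(2DS/H) = √(2 × 17,640 × 15.3 / 2.41) = 473.262.
√((H+B)/B) = √((2.41+3.93)/3.93) = 1.2701.
Q* ≈ 601.104.
S* = Q* · H/(H+B) = 601.104 × 2.41/6.34 ≈ 228.495.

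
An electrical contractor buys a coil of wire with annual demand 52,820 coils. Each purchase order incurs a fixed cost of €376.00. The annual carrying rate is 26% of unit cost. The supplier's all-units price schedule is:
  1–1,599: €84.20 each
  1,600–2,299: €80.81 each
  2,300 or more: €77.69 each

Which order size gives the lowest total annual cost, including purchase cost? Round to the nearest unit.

Holding cost per unit per year at price C is H = 0.26·C.
For each price level, check whether its EOQ is feasible; otherwise the best quantity at that price is the breakpoint.
EOQ at €84.20 = 1347.0 (feasible in tier 1): TC = 52,820×€84.20 + (52,820/1347.0)×376 + (1347.0/2)×0.26×€84.20 = €4,476,932.37.
EOQ at €80.81 = 1375.0 < 1600, so use break Q=1600: TC = 52,820×€80.81 + (52,820/1600.0)×376 + (1600.0/2)×0.26×€80.81 = €4,297,605.38.
EOQ at €77.69 = 1402.3 < 2300, so use break Q=2300: TC = 52,820×€77.69 + (52,820/2300.0)×376 + (2300.0/2)×0.26×€77.69 = €4,135,450.03.
Lowest total cost is €4,135,450.03 at Q = 2300.0.

Q* ≈ 2,300 coils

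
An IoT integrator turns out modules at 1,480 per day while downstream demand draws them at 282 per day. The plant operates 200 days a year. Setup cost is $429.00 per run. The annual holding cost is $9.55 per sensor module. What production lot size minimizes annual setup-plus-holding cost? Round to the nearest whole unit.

Q* ≈ 2,502 modules

Annual demand D = 282 × 200 = 56,400.
Production build-up factor (1 − d/p) = 1 − 282/1,480 = 0.8095.
Q* = √(2DS / (H(1 − d/p))) = √(2 × 56,400 × 429 / (9.55 × 0.8095)).
= √(48,391,200 / 7.7303) ≈ 2501.981.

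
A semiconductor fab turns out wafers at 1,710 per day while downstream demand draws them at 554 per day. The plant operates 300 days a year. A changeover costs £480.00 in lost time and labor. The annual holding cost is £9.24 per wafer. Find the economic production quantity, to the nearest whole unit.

Q* ≈ 5,054 wafers

Annual demand D = 554 × 300 = 166,200.
Production build-up factor (1 − d/p) = 1 − 554/1,710 = 0.6760.
Q* = √(2DS / (H(1 − d/p))) = √(2 × 166,200 × 480 / (9.24 × 0.6760)).
= √(159,552,000 / 6.2465) ≈ 5053.989.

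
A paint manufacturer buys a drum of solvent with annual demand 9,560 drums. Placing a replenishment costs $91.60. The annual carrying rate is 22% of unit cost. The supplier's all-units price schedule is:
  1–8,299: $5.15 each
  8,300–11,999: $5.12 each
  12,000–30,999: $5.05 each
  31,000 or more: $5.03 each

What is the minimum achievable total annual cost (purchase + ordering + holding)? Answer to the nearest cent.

Holding cost per unit per year at price C is H = 0.22·C.
Evaluate total cost at each tier's feasible EOQ or, if the EOQ is below the tier, at the tier's minimum quantity.
EOQ at $5.15 = 1243.3 (feasible in tier 1): TC = 9,560×$5.15 + (9,560/1243.3)×91.6 + (1243.3/2)×0.22×$5.15 = $50,642.66.
EOQ at $5.12 = 1246.9 < 8300, so use break Q=8300: TC = 9,560×$5.12 + (9,560/8300.0)×91.6 + (8300.0/2)×0.22×$5.12 = $53,727.27.
EOQ at $5.05 = 1255.6 < 12000, so use break Q=12000: TC = 9,560×$5.05 + (9,560/12000.0)×91.6 + (12000.0/2)×0.22×$5.05 = $55,016.97.
EOQ at $5.03 = 1258.0 < 31000, so use break Q=31000: TC = 9,560×$5.03 + (9,560/31000.0)×91.6 + (31000.0/2)×0.22×$5.03 = $65,267.35.
Lowest total cost among the candidates is at Q = 1243.3.

TC* ≈ $50,642.66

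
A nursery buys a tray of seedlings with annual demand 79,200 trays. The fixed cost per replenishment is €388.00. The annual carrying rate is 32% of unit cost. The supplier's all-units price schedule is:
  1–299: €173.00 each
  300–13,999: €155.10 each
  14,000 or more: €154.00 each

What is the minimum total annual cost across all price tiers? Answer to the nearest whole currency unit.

TC* ≈ €12,339,150

Holding cost per unit per year at price C is H = 0.32·C.
Candidates are each tier's EOQ (if it falls in that tier) and each price-break quantity.
Tier 1 (€173.00): EOQ = 1053.6 exceeds tier's upper bound 299, so this tier is dominated.
EOQ at €155.10 = 1112.8 (feasible in tier 2): TC = 79,200×€155.10 + (79,200/1112.8)×388 + (1112.8/2)×0.32×€155.10 = €12,339,149.91.
EOQ at €154.00 = 1116.8 < 14000, so use break Q=14000: TC = 79,200×€154.00 + (79,200/14000.0)×388 + (14000.0/2)×0.32×€154.00 = €12,543,954.97.
Lowest total cost among the candidates is at Q = 1112.8.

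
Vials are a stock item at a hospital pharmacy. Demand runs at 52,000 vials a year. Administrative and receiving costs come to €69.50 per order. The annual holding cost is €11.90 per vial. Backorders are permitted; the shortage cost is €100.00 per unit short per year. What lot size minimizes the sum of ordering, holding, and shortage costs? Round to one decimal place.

With planned backorders, Q* = √(2DS/H) · √((H+B)/B).
√(2DS/H) = √(2 × 52,000 × 69.5 / 11.9) = 779.355.
√((H+B)/B) = √((11.9+100)/100) = 1.0578.
Q* ≈ 824.424.

Q* ≈ 824.4 vials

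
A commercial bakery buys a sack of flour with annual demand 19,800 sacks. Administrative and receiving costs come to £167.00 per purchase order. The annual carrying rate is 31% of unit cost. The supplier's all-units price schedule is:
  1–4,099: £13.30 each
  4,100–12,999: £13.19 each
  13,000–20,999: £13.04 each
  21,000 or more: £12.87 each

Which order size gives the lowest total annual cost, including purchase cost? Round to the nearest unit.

Q* ≈ 1,266 sacks

Holding cost per unit per year at price C is H = 0.31·C.
Candidates are each tier's EOQ (if it falls in that tier) and each price-break quantity.
EOQ at £13.30 = 1266.5 (feasible in tier 1): TC = 19,800×£13.30 + (19,800/1266.5)×167 + (1266.5/2)×0.31×£13.30 = £268,561.71.
EOQ at £13.19 = 1271.8 < 4100, so use break Q=4100: TC = 19,800×£13.19 + (19,800/4100.0)×167 + (4100.0/2)×0.31×£13.19 = £270,350.73.
EOQ at £13.04 = 1279.0 < 13000, so use break Q=13000: TC = 19,800×£13.04 + (19,800/13000.0)×167 + (13000.0/2)×0.31×£13.04 = £284,721.95.
EOQ at £12.87 = 1287.5 < 21000, so use break Q=21000: TC = 19,800×£12.87 + (19,800/21000.0)×167 + (21000.0/2)×0.31×£12.87 = £296,875.31.
Lowest total cost is £268,561.71 at Q = 1266.5.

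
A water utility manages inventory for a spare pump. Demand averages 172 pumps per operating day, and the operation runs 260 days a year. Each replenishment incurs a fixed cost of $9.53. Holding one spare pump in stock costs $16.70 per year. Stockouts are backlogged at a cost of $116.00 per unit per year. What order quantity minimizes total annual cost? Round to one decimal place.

Q* ≈ 241.6 pumps

Annual demand D = 172 × 260 = 44,720.
With planned backorders, Q* = √(2DS/H) · √((H+B)/B).
√(2DS/H) = √(2 × 44,720 × 9.53 / 16.7) = 225.920.
√((H+B)/B) = √((16.7+116)/116) = 1.0696.
Q* ≈ 241.635.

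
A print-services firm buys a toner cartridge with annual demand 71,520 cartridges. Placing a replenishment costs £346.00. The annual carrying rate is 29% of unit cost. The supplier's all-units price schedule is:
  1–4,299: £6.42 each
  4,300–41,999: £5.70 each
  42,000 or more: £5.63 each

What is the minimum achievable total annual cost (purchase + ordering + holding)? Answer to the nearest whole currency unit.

Holding cost per unit per year at price C is H = 0.29·C.
For each price level, check whether its EOQ is feasible; otherwise the best quantity at that price is the breakpoint.
Tier 1 (£6.42): EOQ = 5155.9 exceeds tier's upper bound 4299, so this tier is dominated.
EOQ at £5.70 = 5471.8 (feasible in tier 2): TC = 71,520×£5.70 + (71,520/5471.8)×346 + (5471.8/2)×0.29×£5.70 = £416,708.89.
EOQ at £5.63 = 5505.7 < 42000, so use break Q=42000: TC = 71,520×£5.63 + (71,520/42000.0)×346 + (42000.0/2)×0.29×£5.63 = £437,533.49.
Lowest total cost among the candidates is at Q = 5471.8.

TC* ≈ £416,709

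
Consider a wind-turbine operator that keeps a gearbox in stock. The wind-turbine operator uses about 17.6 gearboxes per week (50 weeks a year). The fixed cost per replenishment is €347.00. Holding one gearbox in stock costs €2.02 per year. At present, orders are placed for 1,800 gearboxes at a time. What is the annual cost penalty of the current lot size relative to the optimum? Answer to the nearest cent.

Extra cost ≈ €876.94 per year

Annual demand D = 17.6 × 50 = 880.
EOQ = √(2DS/H) = √(2 × 880 × 347 / 2.02) ≈ 549.85.
Cost at Q* = (D/Q*)S + (Q*/2)H = √(2DSH) ≈ €1,110.70.
Cost at Q = 1,800: (880/1,800)×347 + (1,800/2)×2.02 = €169.64 + €1,818.00 = €1,987.64.
Excess = €1,987.64 − €1,110.70 = €876.94.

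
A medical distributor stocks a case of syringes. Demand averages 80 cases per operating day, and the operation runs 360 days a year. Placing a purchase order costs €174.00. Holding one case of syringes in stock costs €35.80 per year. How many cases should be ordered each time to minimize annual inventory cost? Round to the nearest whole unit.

Q* ≈ 529 cases

Annual demand D = 80 × 360 = 28,800.
EOQ = √(2DS / H) = √(2 × 28,800 × 174 / 35.8).
= √(10,022,400 / 35.8) = √279,955.3073 ≈ 529.108.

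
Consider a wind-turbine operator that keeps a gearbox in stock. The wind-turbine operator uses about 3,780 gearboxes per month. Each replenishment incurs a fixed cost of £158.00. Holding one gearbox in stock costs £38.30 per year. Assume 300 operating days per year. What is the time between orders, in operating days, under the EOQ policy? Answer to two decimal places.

Annual demand D = 3,780 × 12 = 45,360.
The optimal lot size = √(2DS/H) = √(2 × 45,360 × 158 / 38.3) ≈ 611.76.
Cycle time = Q*/D × 300 = 611.76 / 45,360 × 300 ≈ 4.046 days.

T ≈ 4.05 days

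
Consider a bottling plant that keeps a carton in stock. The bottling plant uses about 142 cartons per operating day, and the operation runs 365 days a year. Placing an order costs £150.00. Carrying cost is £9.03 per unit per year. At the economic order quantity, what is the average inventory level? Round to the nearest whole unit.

Average inventory ≈ 656 cartons

Annual demand D = 142 × 365 = 51,830.
The optimal lot size = √(2DS/H) = √(2 × 51,830 × 150 / 9.03) ≈ 1312.22.
Average inventory = Q*/2 ≈ 1312.22 / 2 = 656.111.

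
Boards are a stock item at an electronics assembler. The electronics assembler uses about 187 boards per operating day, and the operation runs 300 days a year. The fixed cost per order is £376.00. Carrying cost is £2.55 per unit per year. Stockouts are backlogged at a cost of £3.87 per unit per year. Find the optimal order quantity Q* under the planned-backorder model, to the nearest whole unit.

Q* ≈ 5,239 boards

Annual demand D = 187 × 300 = 56,100.
With planned backorders, Q* = √(2DS/H) · √((H+B)/B).
√(2DS/H) = √(2 × 56,100 × 376 / 2.55) = 4067.432.
√((H+B)/B) = √((2.55+3.87)/3.87) = 1.2880.
Q* ≈ 5238.806.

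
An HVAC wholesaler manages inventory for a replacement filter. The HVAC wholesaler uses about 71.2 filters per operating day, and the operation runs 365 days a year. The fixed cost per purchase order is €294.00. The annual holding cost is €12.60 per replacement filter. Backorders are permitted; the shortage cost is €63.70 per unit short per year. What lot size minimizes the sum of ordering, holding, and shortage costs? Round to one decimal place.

Q* ≈ 1,205.3 filters

Annual demand D = 71.2 × 365 = 25,988.
With planned backorders, Q* = √(2DS/H) · √((H+B)/B).
√(2DS/H) = √(2 × 25,988 × 294 / 12.6) = 1101.260.
√((H+B)/B) = √((12.6+63.7)/63.7) = 1.0944.
Q* ≈ 1205.265.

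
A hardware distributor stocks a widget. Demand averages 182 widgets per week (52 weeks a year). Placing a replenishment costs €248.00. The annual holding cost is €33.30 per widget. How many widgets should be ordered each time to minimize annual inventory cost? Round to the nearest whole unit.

Q* ≈ 375 widgets

Annual demand D = 182 × 52 = 9,464.
EOQ = √(2DS / H) = √(2 × 9,464 × 248 / 33.3).
= √(4,694,144 / 33.3) = √140,965.2853 ≈ 375.453.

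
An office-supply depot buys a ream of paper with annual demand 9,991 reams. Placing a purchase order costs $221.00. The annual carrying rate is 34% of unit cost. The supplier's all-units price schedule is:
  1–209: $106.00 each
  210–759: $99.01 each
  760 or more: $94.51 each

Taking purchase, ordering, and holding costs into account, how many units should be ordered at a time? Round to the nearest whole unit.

Q* ≈ 760 reams

Holding cost per unit per year at price C is H = 0.34·C.
For each price level, check whether its EOQ is feasible; otherwise the best quantity at that price is the breakpoint.
Tier 1 ($106.00): EOQ = 350.0 exceeds tier's upper bound 209, so this tier is dominated.
EOQ at $99.01 = 362.2 (feasible in tier 2): TC = 9,991×$99.01 + (9,991/362.2)×221 + (362.2/2)×0.34×$99.01 = $1,001,401.46.
EOQ at $94.51 = 370.7 < 760, so use break Q=760: TC = 9,991×$94.51 + (9,991/760.0)×221 + (760.0/2)×0.34×$94.51 = $959,365.38.
Lowest total cost is $959,365.38 at Q = 760.0.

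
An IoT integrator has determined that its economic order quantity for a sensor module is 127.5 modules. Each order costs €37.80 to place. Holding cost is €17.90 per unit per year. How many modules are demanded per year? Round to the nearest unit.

D ≈ 3,849 modules per year

Invert the EOQ relation Q*² = 2DS/H.
From Q* = √(2DS/H): D = Q*²H / (2S) = 127.5² × 17.9 / (2 × 37.8) = 3849.033.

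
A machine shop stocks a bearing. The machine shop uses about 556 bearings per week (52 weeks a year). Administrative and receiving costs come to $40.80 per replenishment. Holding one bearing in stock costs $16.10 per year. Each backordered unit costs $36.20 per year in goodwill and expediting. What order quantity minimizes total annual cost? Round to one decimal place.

Annual demand D = 556 × 52 = 28,912.
With planned backorders, Q* = √(2DS/H) · √((H+B)/B).
√(2DS/H) = √(2 × 28,912 × 40.8 / 16.1) = 382.799.
√((H+B)/B) = √((16.1+36.2)/36.2) = 1.2020.
Q* ≈ 460.116.

Q* ≈ 460.1 bearings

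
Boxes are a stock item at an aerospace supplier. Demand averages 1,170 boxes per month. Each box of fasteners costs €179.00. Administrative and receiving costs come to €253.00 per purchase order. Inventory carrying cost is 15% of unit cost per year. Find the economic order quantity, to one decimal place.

Annual demand D = 1,170 × 12 = 14,040.
Holding cost H = 0.15 × €179.00 = €26.8500 per unit per year.
EOQ = √(2DS / H) = √(2 × 14,040 × 253 / 26.85).
= √(7,104,240 / 26.85) = √264,589.9441 ≈ 514.383.

Q* ≈ 514.4 boxes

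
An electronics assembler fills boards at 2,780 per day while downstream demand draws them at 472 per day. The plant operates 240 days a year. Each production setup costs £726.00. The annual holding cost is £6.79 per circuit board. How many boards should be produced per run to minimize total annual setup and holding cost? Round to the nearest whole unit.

Annual demand D = 472 × 240 = 113,280.
Production build-up factor (1 − d/p) = 1 − 472/2,780 = 0.8302.
Q* = √(2DS / (H(1 − d/p))) = √(2 × 113,280 × 726 / (6.79 × 0.8302)).
= √(164,482,560 / 5.6372) ≈ 5401.689.

Q* ≈ 5,402 boards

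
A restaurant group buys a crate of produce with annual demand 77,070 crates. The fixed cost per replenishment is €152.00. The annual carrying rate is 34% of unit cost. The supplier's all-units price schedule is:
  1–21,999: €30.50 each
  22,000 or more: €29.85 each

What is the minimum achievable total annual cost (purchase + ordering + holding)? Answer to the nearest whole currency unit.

Holding cost per unit per year at price C is H = 0.34·C.
Candidates are each tier's EOQ (if it falls in that tier) and each price-break quantity.
EOQ at €30.50 = 1503.1 (feasible in tier 1): TC = 77,070×€30.50 + (77,070/1503.1)×152 + (1503.1/2)×0.34×€30.50 = €2,366,222.23.
EOQ at €29.85 = 1519.4 < 22000, so use break Q=22000: TC = 77,070×€29.85 + (77,070/22000.0)×152 + (22000.0/2)×0.34×€29.85 = €2,412,710.98.
Lowest total cost among the candidates is at Q = 1503.1.

TC* ≈ €2,366,222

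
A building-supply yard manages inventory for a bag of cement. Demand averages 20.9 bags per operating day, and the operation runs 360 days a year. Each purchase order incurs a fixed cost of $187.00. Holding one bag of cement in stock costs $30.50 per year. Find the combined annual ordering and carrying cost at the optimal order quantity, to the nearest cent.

Annual demand D = 20.9 × 360 = 7,524.
The optimal lot size = √(2DS/H) = √(2 × 7,524 × 187 / 30.5) ≈ 303.75.
At the optimum the two cost components are equal, so total cost = 2·(Q*/2)H = Q*·H.
Minimum total = √(2DSH) = √(2 × 7,524 × 187 × 30.5) ≈ 9264.247.

TC* ≈ $9,264.25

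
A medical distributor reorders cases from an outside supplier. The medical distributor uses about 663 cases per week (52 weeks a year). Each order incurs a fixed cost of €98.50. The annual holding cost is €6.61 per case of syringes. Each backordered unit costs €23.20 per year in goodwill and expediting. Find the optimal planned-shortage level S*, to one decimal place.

S* ≈ 254.8 cases

Annual demand D = 663 × 52 = 34,476.
With planned backorders, Q* = √(2DS/H) · √((H+B)/B).
√(2DS/H) = √(2 × 34,476 × 98.5 / 6.61) = 1013.657.
√((H+B)/B) = √((6.61+23.2)/23.2) = 1.1335.
Q* ≈ 1149.021.
S* = Q* · H/(H+B) = 1149.021 × 6.61/29.81 ≈ 254.781.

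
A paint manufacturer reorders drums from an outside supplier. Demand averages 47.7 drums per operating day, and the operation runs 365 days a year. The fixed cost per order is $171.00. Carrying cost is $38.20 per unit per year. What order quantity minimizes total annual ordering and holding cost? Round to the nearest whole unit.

Annual demand D = 47.7 × 365 = 17,410.5.
EOQ = √(2DS / H) = √(2 × 17,410.5 × 171 / 38.2).
= √(5,954,391 / 38.2) = √155,874.1099 ≈ 394.809.

Q* ≈ 395 drums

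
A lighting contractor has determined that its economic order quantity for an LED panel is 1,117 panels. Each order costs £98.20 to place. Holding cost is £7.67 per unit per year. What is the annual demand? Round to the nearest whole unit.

The basic EOQ model gives Q* = √(2DS/H); rearrange for the unknown.
From Q* = √(2DS/H): D = Q*²H / (2S) = 1,117² × 7.67 / (2 × 98.2) = 48725.940.

D ≈ 48,726 panels per year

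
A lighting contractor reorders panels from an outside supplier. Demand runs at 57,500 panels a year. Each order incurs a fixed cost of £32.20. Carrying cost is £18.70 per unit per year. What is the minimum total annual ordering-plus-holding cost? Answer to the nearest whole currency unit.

EOQ = √(2DS/H) = √(2 × 57,500 × 32.2 / 18.7) ≈ 445.00.
At the optimum the two cost components are equal, so total cost = 2·(Q*/2)H = Q*·H.
Minimum total = √(2DSH) = √(2 × 57,500 × 32.2 × 18.7) ≈ 8321.424.

TC* ≈ £8,321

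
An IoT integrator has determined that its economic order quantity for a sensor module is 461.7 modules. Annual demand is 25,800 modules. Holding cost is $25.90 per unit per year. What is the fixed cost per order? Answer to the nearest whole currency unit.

S ≈ $107

The basic EOQ model gives Q* = √(2DS/H); rearrange for the unknown.
From Q* = √(2DS/H): S = Q*²H / (2D) = 461.7² × 25.9 / (2 × 25,800) = 106.9966.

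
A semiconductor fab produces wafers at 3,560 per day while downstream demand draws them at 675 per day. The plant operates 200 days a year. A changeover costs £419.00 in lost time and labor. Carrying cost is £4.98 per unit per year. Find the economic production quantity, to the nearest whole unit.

Annual demand D = 675 × 200 = 135,000.
Production build-up factor (1 − d/p) = 1 − 675/3,560 = 0.8104.
Q* = √(2DS / (H(1 − d/p))) = √(2 × 135,000 × 419 / (4.98 × 0.8104)).
= √(113,130,000 / 4.0358) ≈ 5294.517.

Q* ≈ 5,295 wafers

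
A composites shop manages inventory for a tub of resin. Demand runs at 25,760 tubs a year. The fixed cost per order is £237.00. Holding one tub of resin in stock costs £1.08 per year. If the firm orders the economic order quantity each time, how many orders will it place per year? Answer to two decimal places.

N ≈ 7.66 orders per year

The optimal lot size = √(2DS/H) = √(2 × 25,760 × 237 / 1.08) ≈ 3362.41.
Orders per year = D / Q* = 25,760 / 3362.41 ≈ 7.661.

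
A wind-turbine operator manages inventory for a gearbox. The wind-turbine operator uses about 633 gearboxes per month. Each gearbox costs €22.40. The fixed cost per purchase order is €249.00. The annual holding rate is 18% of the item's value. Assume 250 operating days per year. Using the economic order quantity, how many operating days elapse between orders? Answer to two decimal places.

T ≈ 31.88 days

Annual demand D = 633 × 12 = 7,596.
Holding cost H = 0.18 × €22.40 = €4.0320 per unit per year.
The optimal lot size = √(2DS/H) = √(2 × 7,596 × 249 / 4.032) ≈ 968.61.
Cycle time = Q*/D × 250 = 968.61 / 7,596 × 250 ≈ 31.879 days.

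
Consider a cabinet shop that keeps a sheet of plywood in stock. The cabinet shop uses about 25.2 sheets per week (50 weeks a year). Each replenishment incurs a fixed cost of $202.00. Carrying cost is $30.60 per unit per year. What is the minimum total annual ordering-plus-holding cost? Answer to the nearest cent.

Annual demand D = 25.2 × 50 = 1,260.
The optimal lot size = √(2DS/H) = √(2 × 1,260 × 202 / 30.6) ≈ 128.98.
At Q*, ordering cost (D/Q*)S equals holding cost (Q*/2)H, each = √(DSH/2).
Minimum total = √(2DSH) = √(2 × 1,260 × 202 × 30.6) ≈ 3946.723.

TC* ≈ $3,946.72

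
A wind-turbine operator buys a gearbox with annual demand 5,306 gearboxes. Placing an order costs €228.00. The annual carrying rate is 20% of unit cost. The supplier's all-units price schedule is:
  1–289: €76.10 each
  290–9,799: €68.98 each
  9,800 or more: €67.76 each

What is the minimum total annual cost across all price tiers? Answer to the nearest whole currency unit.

TC* ≈ €371,785

Holding cost per unit per year at price C is H = 0.20·C.
Evaluate total cost at each tier's feasible EOQ or, if the EOQ is below the tier, at the tier's minimum quantity.
Tier 1 (€76.10): EOQ = 398.7 exceeds tier's upper bound 289, so this tier is dominated.
EOQ at €68.98 = 418.8 (feasible in tier 2): TC = 5,306×€68.98 + (5,306/418.8)×228 + (418.8/2)×0.20×€68.98 = €371,785.42.
EOQ at €67.76 = 422.5 < 9800, so use break Q=9800: TC = 5,306×€67.76 + (5,306/9800.0)×228 + (9800.0/2)×0.20×€67.76 = €426,062.81.
Lowest total cost among the candidates is at Q = 418.8.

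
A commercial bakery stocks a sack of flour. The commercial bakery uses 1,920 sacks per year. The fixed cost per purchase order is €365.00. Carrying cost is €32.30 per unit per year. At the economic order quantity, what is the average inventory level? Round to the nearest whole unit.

The optimal lot size = √(2DS/H) = √(2 × 1,920 × 365 / 32.3) ≈ 208.31.
Average inventory = Q*/2 ≈ 208.31 / 2 = 104.155.

Average inventory ≈ 104 sacks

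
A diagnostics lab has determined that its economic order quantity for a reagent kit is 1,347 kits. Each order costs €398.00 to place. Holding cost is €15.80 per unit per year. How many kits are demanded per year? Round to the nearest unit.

D ≈ 36,015 kits per year

Squaring Q* = √(2DS/H) gives Q*² = 2DS/H.
From Q* = √(2DS/H): D = Q*²H / (2S) = 1,347² × 15.8 / (2 × 398) = 36014.651.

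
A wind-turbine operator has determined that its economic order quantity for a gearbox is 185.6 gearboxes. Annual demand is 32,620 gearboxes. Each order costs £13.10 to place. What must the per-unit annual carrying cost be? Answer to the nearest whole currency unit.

H ≈ £25

Squaring Q* = √(2DS/H) gives Q*² = 2DS/H.
From Q* = √(2DS/H): H = 2DS / Q*² = 2 × 32,620 × 13.1 / 185.6² = 24.8101.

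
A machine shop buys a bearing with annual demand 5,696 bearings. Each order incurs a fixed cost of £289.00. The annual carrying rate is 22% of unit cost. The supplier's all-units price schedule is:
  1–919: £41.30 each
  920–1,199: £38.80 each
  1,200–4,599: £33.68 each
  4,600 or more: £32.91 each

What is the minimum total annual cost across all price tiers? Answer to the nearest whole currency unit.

TC* ≈ £197,659

Holding cost per unit per year at price C is H = 0.22·C.
Candidates are each tier's EOQ (if it falls in that tier) and each price-break quantity.
EOQ at £41.30 = 602.0 (feasible in tier 1): TC = 5,696×£41.30 + (5,696/602.0)×289 + (602.0/2)×0.22×£41.30 = £240,714.14.
EOQ at £38.80 = 621.0 < 920, so use break Q=920: TC = 5,696×£38.80 + (5,696/920.0)×289 + (920.0/2)×0.22×£38.80 = £226,720.65.
EOQ at £33.68 = 666.6 < 1200, so use break Q=1200: TC = 5,696×£33.68 + (5,696/1200.0)×289 + (1200.0/2)×0.22×£33.68 = £197,658.83.
EOQ at £32.91 = 674.3 < 4600, so use break Q=4600: TC = 5,696×£32.91 + (5,696/4600.0)×289 + (4600.0/2)×0.22×£32.91 = £204,465.68.
Lowest total cost among the candidates is at Q = 1200.0.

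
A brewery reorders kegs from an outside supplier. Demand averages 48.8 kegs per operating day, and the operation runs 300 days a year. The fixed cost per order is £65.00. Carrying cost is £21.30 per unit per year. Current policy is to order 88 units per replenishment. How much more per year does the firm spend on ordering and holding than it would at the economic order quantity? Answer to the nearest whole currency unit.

Annual demand D = 48.8 × 300 = 14,640.
EOQ = √(2DS/H) = √(2 × 14,640 × 65 / 21.3) ≈ 298.92.
Cost at Q* = (D/Q*)S + (Q*/2)H = √(2DSH) ≈ £6,366.96.
Cost at Q = 88: (14,640/88)×65 + (88/2)×21.3 = £10,813.64 + £937.20 = £11,750.84.
Excess = £11,750.84 − £6,366.96 = £5,383.88.

Extra cost ≈ £5,384 per year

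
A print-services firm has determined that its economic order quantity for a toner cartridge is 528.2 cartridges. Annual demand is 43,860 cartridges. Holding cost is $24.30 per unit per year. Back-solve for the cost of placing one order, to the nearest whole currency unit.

S ≈ $77

Squaring Q* = √(2DS/H) gives Q*² = 2DS/H.
From Q* = √(2DS/H): S = Q*²H / (2D) = 528.2² × 24.3 / (2 × 43,860) = 77.2866.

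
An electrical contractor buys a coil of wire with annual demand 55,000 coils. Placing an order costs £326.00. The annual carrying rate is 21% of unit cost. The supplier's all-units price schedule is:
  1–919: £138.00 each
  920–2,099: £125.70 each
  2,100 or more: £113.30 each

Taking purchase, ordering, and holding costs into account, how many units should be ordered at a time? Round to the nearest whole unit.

Q* ≈ 2,100 coils

Holding cost per unit per year at price C is H = 0.21·C.
Evaluate total cost at each tier's feasible EOQ or, if the EOQ is below the tier, at the tier's minimum quantity.
Tier 1 (£138.00): EOQ = 1112.4 exceeds tier's upper bound 919, so this tier is dominated.
EOQ at £125.70 = 1165.5 (feasible in tier 2): TC = 55,000×£125.70 + (55,000/1165.5)×326 + (1165.5/2)×0.21×£125.70 = £6,944,266.81.
EOQ at £113.30 = 1227.7 < 2100, so use break Q=2100: TC = 55,000×£113.30 + (55,000/2100.0)×326 + (2100.0/2)×0.21×£113.30 = £6,265,020.75.
Lowest total cost is £6,265,020.75 at Q = 2100.0.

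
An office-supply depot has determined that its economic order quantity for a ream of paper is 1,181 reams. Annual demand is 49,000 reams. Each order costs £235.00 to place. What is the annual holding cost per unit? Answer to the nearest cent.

Squaring Q* = √(2DS/H) gives Q*² = 2DS/H.
From Q* = √(2DS/H): H = 2DS / Q*² = 2 × 49,000 × 235 / 1,181² = 16.5118.

H ≈ £16.51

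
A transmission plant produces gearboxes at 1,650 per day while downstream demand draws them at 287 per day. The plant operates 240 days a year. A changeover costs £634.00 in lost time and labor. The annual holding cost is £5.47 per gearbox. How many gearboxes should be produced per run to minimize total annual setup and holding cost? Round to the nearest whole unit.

Q* ≈ 4,396 gearboxes

Annual demand D = 287 × 240 = 68,880.
Production build-up factor (1 − d/p) = 1 − 287/1,650 = 0.8261.
Q* = √(2DS / (H(1 − d/p))) = √(2 × 68,880 × 634 / (5.47 × 0.8261)).
= √(87,339,840 / 4.5186) ≈ 4396.495.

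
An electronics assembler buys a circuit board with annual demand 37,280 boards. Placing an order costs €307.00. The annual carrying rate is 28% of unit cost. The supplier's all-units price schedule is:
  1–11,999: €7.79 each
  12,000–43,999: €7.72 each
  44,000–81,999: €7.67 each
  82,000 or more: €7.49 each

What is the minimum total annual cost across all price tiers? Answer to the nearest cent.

TC* ≈ €297,477.14

Holding cost per unit per year at price C is H = 0.28·C.
Evaluate total cost at each tier's feasible EOQ or, if the EOQ is below the tier, at the tier's minimum quantity.
EOQ at €7.79 = 3239.5 (feasible in tier 1): TC = 37,280×€7.79 + (37,280/3239.5)×307 + (3239.5/2)×0.28×€7.79 = €297,477.14.
EOQ at €7.72 = 3254.1 < 12000, so use break Q=12000: TC = 37,280×€7.72 + (37,280/12000.0)×307 + (12000.0/2)×0.28×€7.72 = €301,724.95.
EOQ at €7.67 = 3264.7 < 44000, so use break Q=44000: TC = 37,280×€7.67 + (37,280/44000.0)×307 + (44000.0/2)×0.28×€7.67 = €333,444.91.
EOQ at €7.49 = 3303.7 < 82000, so use break Q=82000: TC = 37,280×€7.49 + (37,280/82000.0)×307 + (82000.0/2)×0.28×€7.49 = €365,351.97.
Lowest total cost among the candidates is at Q = 3239.5.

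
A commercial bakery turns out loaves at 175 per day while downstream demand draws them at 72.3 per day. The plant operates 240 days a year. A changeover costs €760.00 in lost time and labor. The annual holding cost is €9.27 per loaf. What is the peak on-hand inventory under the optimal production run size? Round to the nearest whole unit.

I_max ≈ 1,292 loaves

Annual demand D = 72.3 × 240 = 17,352.
Production build-up factor (1 − d/p) = 1 − 72.3/175 = 0.5869.
Q* = √(2DS / (H(1 − d/p))) = √(2 × 17,352 × 760 / (9.27 × 0.5869)).
= √(26,375,040 / 5.4402) ≈ 2201.864.
Maximum inventory = Q*(1 − d/p) = 2201.864 × 0.5869 ≈ 1292.180.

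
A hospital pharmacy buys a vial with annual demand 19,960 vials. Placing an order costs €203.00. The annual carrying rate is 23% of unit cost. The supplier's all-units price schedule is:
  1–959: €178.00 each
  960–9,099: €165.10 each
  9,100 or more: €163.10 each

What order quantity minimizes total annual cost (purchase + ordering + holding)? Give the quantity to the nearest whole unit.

Holding cost per unit per year at price C is H = 0.23·C.
For each price level, check whether its EOQ is feasible; otherwise the best quantity at that price is the breakpoint.
EOQ at €178.00 = 444.9 (feasible in tier 1): TC = 19,960×€178.00 + (19,960/444.9)×203 + (444.9/2)×0.23×€178.00 = €3,571,094.50.
EOQ at €165.10 = 462.0 < 960, so use break Q=960: TC = 19,960×€165.10 + (19,960/960.0)×203 + (960.0/2)×0.23×€165.10 = €3,317,843.75.
EOQ at €163.10 = 464.8 < 9100, so use break Q=9100: TC = 19,960×€163.10 + (19,960/9100.0)×203 + (9100.0/2)×0.23×€163.10 = €3,426,605.41.
Lowest total cost is €3,317,843.75 at Q = 960.0.

Q* ≈ 960 vials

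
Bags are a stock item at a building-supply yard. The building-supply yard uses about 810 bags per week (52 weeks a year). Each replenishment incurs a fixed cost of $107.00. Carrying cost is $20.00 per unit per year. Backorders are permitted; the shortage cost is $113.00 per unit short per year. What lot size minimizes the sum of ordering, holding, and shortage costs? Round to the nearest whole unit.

Annual demand D = 810 × 52 = 42,120.
With planned backorders, Q* = √(2DS/H) · √((H+B)/B).
√(2DS/H) = √(2 × 42,120 × 107 / 20) = 671.330.
√((H+B)/B) = √((20+113)/113) = 1.0849.
Q* ≈ 728.321.

Q* ≈ 728 bags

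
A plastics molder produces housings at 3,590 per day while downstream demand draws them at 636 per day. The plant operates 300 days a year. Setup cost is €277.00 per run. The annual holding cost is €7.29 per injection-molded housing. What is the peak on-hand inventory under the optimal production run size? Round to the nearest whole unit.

Annual demand D = 636 × 300 = 190,800.
Production build-up factor (1 − d/p) = 1 − 636/3,590 = 0.8228.
Q* = √(2DS / (H(1 − d/p))) = √(2 × 190,800 × 277 / (7.29 × 0.8228)).
= √(105,703,200 / 5.9985) ≈ 4197.805.
Maximum inventory = Q*(1 − d/p) = 4197.805 × 0.8228 ≈ 3454.127.

I_max ≈ 3,454 housings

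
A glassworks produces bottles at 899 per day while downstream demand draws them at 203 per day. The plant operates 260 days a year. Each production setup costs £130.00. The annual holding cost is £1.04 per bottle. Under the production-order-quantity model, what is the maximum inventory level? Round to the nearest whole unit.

Annual demand D = 203 × 260 = 52,780.
Production build-up factor (1 − d/p) = 1 − 203/899 = 0.7742.
Q* = √(2DS / (H(1 − d/p))) = √(2 × 52,780 × 130 / (1.04 × 0.7742)).
= √(13,722,800 / 0.8052) ≈ 4128.382.
Maximum inventory = Q*(1 − d/p) = 4128.382 × 0.7742 ≈ 3196.167.

I_max ≈ 3,196 bottles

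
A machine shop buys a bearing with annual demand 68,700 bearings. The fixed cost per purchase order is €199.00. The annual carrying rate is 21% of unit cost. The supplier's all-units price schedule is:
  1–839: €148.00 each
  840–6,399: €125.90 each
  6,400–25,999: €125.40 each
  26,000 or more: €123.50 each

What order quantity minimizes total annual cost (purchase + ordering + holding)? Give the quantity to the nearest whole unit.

Q* ≈ 1,017 bearings

Holding cost per unit per year at price C is H = 0.21·C.
For each price level, check whether its EOQ is feasible; otherwise the best quantity at that price is the breakpoint.
Tier 1 (€148.00): EOQ = 937.9 exceeds tier's upper bound 839, so this tier is dominated.
EOQ at €125.90 = 1016.9 (feasible in tier 2): TC = 68,700×€125.90 + (68,700/1016.9)×199 + (1016.9/2)×0.21×€125.90 = €8,676,217.00.
EOQ at €125.40 = 1019.0 < 6400, so use break Q=6400: TC = 68,700×€125.40 + (68,700/6400.0)×199 + (6400.0/2)×0.21×€125.40 = €8,701,384.94.
EOQ at €123.50 = 1026.8 < 26000, so use break Q=26000: TC = 68,700×€123.50 + (68,700/26000.0)×199 + (26000.0/2)×0.21×€123.50 = €8,822,130.82.
Lowest total cost is €8,676,217.00 at Q = 1016.9.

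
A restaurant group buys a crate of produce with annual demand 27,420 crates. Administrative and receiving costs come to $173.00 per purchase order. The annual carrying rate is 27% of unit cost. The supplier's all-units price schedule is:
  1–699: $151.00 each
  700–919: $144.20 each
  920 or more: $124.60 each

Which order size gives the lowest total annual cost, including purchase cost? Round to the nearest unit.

Q* ≈ 920 crates

Holding cost per unit per year at price C is H = 0.27·C.
Evaluate total cost at each tier's feasible EOQ or, if the EOQ is below the tier, at the tier's minimum quantity.
EOQ at $151.00 = 482.4 (feasible in tier 1): TC = 27,420×$151.00 + (27,420/482.4)×173 + (482.4/2)×0.27×$151.00 = $4,160,087.18.
EOQ at $144.20 = 493.6 < 700, so use break Q=700: TC = 27,420×$144.20 + (27,420/700.0)×173 + (700.0/2)×0.27×$144.20 = $3,974,367.56.
EOQ at $124.60 = 531.0 < 920, so use break Q=920: TC = 27,420×$124.60 + (27,420/920.0)×173 + (920.0/2)×0.27×$124.60 = $3,437,163.47.
Lowest total cost is $3,437,163.47 at Q = 920.0.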